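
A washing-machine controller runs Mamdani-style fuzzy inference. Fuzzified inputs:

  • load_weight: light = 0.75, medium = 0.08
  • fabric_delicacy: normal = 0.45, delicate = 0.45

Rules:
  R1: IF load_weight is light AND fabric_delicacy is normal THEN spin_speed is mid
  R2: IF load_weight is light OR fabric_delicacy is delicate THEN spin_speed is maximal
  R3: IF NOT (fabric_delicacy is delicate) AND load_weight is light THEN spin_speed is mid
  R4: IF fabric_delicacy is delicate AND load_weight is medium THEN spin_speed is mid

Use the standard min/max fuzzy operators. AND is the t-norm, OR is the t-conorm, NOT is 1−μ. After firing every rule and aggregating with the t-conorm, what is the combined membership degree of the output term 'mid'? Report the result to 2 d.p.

0.55

R1: light=0.75, normal=0.45; AND[min(a, b)] → w = 0.45
R2: light=0.75, delicate=0.45; OR[max(a, b)] → w = 0.75
R3: ¬delicate=1−0.45=0.55, light=0.75; AND[min(a, b)] → w = 0.55
R4: delicate=0.45, medium=0.08; AND[min(a, b)] → w = 0.08
Rules with consequent 'mid': {R1, R3, R4} → strengths 0.45, 0.55, 0.08
Aggregate via t-conorm [max(a, b)]: 0.55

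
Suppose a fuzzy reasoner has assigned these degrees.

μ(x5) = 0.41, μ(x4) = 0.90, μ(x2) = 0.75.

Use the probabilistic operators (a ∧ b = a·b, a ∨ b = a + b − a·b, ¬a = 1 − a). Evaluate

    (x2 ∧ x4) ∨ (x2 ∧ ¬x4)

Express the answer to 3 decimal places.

x2 ∧ x4 = a·b on (0.7500, 0.9000) = 0.6750
¬x4 = 1 − 0.9000 = 0.1000
x2 ∧ ¬x4 = a·b on (0.7500, 0.1000) = 0.0750
(x2 ∧ x4) ∨ (x2 ∧ ¬x4) = a + b − a·b on (0.6750, 0.0750) = 0.6994

0.699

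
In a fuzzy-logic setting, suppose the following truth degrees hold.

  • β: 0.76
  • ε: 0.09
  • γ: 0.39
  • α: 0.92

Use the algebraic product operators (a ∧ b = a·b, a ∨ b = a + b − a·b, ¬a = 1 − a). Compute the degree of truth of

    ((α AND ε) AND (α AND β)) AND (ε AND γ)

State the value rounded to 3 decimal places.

α AND ε = a·b on (0.9200, 0.0900) = 0.0828
α AND β = a·b on (0.9200, 0.7600) = 0.6992
(α AND ε) AND (α AND β) = a·b on (0.0828, 0.6992) = 0.0579
ε AND γ = a·b on (0.0900, 0.3900) = 0.0351
((α AND ε) AND (α AND β)) AND (ε AND γ) = a·b on (0.0579, 0.0351) = 0.0020

0.002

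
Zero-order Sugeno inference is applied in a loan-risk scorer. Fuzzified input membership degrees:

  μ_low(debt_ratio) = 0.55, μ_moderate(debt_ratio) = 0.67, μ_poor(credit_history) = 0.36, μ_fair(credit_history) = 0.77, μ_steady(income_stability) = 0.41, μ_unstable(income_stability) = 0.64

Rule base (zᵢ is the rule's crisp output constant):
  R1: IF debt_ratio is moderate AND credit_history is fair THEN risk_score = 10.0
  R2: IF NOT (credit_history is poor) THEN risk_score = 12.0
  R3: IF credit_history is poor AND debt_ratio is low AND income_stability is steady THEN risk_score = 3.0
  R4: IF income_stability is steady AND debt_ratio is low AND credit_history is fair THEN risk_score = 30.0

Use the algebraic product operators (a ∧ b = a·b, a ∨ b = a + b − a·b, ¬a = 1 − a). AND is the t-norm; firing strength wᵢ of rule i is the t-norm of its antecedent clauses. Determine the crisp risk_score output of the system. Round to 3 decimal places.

R1 (z=10.0): moderate=0.67, fair=0.77; AND[a·b] → w = 0.5159
R2 (z=12.0): ¬poor=1−0.36=0.64 → w = 0.6400
R3 (z=3.0): poor=0.36, low=0.55, steady=0.41; AND[a·b] → w = 0.0812
R4 (z=30.0): steady=0.41, low=0.55, fair=0.77; AND[a·b] → w = 0.1736
Weighted average = (0.5159·10.0 + 0.6400·12.0 + 0.0812·3.0 + 0.1736·30.0) / (0.5159 + 0.6400 + 0.0812 + 0.1736)
  = 18.2916 / 1.4107 = 12.966

12.966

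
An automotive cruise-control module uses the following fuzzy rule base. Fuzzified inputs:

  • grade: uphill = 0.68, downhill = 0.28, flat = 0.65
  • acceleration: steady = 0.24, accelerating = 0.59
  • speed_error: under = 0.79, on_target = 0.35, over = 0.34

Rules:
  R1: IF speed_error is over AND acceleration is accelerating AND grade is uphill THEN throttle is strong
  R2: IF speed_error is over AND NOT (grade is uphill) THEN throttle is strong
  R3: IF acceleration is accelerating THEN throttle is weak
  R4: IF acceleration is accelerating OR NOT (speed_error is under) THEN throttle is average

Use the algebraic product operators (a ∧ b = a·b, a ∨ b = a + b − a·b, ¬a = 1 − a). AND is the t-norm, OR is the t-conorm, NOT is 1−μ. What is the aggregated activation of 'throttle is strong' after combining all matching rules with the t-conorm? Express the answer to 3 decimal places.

R1: over=0.34, accelerating=0.59, uphill=0.68; AND[a·b] → w = 0.1364
R2: over=0.34, ¬uphill=1−0.68=0.32; AND[a·b] → w = 0.1088
R3: accelerating=0.59 → w = 0.5900
R4: accelerating=0.59, ¬under=1−0.79=0.21; OR[a + b − a·b] → w = 0.6761
Rules with consequent 'strong': {R1, R2} → strengths 0.1364, 0.1088
Aggregate via t-conorm [a + b − a·b]: 0.2304

0.230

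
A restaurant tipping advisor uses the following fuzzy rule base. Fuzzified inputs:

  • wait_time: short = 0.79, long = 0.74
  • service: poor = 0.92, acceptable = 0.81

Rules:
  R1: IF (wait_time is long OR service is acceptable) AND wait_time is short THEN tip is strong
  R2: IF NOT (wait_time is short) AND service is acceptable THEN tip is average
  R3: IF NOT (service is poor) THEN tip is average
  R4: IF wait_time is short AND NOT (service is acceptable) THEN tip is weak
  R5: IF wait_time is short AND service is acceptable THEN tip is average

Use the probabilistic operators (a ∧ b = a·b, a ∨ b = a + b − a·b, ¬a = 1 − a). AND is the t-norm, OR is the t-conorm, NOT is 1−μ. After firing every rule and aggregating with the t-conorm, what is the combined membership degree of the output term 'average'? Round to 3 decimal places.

R1: (long=0.74 OR acceptable=0.81) = 0.9506; AND[a·b] with short=0.79 → w = 0.7510
R2: ¬short=1−0.79=0.21, acceptable=0.81; AND[a·b] → w = 0.1701
R3: ¬poor=1−0.92=0.08 → w = 0.0800
R4: short=0.79, ¬acceptable=1−0.81=0.19; AND[a·b] → w = 0.1501
R5: short=0.79, acceptable=0.81; AND[a·b] → w = 0.6399
Rules with consequent 'average': {R2, R3, R5} → strengths 0.1701, 0.0800, 0.6399
Aggregate via t-conorm [a + b − a·b]: 0.7251

0.725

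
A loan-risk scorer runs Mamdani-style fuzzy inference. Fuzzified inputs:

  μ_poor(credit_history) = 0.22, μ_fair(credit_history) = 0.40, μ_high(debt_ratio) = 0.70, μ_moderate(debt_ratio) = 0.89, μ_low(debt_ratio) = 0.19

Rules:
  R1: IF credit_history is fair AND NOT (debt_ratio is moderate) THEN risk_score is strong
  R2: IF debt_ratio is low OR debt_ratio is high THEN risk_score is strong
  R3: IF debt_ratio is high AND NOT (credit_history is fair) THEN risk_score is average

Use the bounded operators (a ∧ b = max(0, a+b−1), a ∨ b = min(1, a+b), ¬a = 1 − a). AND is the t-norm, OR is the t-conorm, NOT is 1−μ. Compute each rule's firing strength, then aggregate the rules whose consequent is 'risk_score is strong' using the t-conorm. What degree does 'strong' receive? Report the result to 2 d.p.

R1: fair=0.40, ¬moderate=1−0.89=0.11; AND[max(0, a+b−1)] → w = 0.00
R2: low=0.19, high=0.70; OR[min(1, a+b)] → w = 0.89
R3: high=0.70, ¬fair=1−0.40=0.60; AND[max(0, a+b−1)] → w = 0.30
Rules with consequent 'strong': {R1, R2} → strengths 0.00, 0.89
Aggregate via t-conorm [min(1, a+b)]: 0.89

0.89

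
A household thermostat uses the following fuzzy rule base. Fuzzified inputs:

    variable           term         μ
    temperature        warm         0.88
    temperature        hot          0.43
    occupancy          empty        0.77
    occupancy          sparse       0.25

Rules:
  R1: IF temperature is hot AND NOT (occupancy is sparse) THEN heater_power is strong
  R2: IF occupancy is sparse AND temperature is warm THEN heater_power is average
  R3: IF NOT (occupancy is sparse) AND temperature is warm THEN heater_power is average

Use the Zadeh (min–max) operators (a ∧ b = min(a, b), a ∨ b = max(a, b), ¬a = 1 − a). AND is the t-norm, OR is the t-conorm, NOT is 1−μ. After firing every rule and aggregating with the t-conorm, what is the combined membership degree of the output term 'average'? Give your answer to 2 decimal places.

R1: hot=0.43, ¬sparse=1−0.25=0.75; AND[min(a, b)] → w = 0.43
R2: sparse=0.25, warm=0.88; AND[min(a, b)] → w = 0.25
R3: ¬sparse=1−0.25=0.75, warm=0.88; AND[min(a, b)] → w = 0.75
Rules with consequent 'average': {R2, R3} → strengths 0.25, 0.75
Aggregate via t-conorm [max(a, b)]: 0.75

0.75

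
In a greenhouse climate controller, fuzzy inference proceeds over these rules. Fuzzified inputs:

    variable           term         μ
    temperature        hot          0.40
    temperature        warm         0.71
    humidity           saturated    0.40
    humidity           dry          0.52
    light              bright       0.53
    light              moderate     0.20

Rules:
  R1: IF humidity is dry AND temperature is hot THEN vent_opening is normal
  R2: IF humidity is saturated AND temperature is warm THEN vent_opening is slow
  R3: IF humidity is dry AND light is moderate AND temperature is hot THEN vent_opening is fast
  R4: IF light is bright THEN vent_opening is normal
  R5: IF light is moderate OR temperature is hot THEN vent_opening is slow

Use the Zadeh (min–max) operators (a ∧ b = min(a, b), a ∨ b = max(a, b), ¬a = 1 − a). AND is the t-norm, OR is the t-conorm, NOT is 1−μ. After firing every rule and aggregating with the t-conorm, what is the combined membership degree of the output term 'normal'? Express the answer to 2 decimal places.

0.53

R1: dry=0.52, hot=0.40; AND[min(a, b)] → w = 0.40
R2: saturated=0.40, warm=0.71; AND[min(a, b)] → w = 0.40
R3: dry=0.52, moderate=0.20, hot=0.40; AND[min(a, b)] → w = 0.20
R4: bright=0.53 → w = 0.53
R5: moderate=0.20, hot=0.40; OR[max(a, b)] → w = 0.40
Rules with consequent 'normal': {R1, R4} → strengths 0.40, 0.53
Aggregate via t-conorm [max(a, b)]: 0.53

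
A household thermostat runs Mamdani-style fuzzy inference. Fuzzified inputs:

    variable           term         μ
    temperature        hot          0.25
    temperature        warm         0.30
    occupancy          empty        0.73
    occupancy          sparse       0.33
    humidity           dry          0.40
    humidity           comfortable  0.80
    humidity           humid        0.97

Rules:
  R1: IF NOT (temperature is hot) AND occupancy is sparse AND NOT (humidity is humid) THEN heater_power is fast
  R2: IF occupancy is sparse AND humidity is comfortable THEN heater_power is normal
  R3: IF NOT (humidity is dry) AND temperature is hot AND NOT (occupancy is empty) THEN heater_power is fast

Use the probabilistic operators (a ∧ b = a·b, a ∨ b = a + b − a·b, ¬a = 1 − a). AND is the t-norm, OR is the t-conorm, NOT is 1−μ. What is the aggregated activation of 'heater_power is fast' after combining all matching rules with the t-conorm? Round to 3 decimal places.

R1: ¬hot=1−0.25=0.75, sparse=0.33, ¬humid=1−0.97=0.03; AND[a·b] → w = 0.0074
R2: sparse=0.33, comfortable=0.80; AND[a·b] → w = 0.2640
R3: ¬dry=1−0.40=0.60, hot=0.25, ¬empty=1−0.73=0.27; AND[a·b] → w = 0.0405
Rules with consequent 'fast': {R1, R3} → strengths 0.0074, 0.0405
Aggregate via t-conorm [a + b − a·b]: 0.0476

0.048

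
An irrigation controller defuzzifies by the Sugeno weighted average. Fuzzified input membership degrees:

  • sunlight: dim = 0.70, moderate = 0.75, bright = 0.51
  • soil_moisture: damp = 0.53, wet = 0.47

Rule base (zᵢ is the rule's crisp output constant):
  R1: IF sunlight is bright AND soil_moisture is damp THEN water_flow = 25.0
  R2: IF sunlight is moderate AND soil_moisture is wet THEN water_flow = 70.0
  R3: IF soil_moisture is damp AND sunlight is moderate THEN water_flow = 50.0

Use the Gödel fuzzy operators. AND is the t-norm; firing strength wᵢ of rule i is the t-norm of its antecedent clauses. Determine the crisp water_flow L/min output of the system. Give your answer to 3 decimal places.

R1 (z=25.0): bright=0.51, damp=0.53; AND[min(a, b)] → w = 0.51
R2 (z=70.0): moderate=0.75, wet=0.47; AND[min(a, b)] → w = 0.47
R3 (z=50.0): damp=0.53, moderate=0.75; AND[min(a, b)] → w = 0.53
Weighted average = (0.51·25.0 + 0.47·70.0 + 0.53·50.0) / (0.51 + 0.47 + 0.53)
  = 72.1500 / 1.5100 = 47.781

47.781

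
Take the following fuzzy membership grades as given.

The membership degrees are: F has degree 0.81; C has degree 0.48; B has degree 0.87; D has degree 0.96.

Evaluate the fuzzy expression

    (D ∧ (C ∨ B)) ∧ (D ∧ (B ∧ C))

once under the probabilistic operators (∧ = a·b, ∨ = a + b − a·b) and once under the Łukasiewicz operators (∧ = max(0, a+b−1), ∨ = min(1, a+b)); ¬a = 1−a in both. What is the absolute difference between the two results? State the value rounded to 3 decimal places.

0.089

Under probabilistic:
  C ∨ B = a + b − a·b on (0.4800, 0.8700) = 0.9324
  D ∧ (C ∨ B) = a·b on (0.9600, 0.9324) = 0.8951
  B ∧ C = a·b on (0.8700, 0.4800) = 0.4176
  D ∧ (B ∧ C) = a·b on (0.9600, 0.4176) = 0.4009
  (D ∧ (C ∨ B)) ∧ (D ∧ (B ∧ C)) = a·b on (0.8951, 0.4009) = 0.3588
  → value = 0.3588
Under Łukasiewicz:
  C ∨ B = min(1, a+b) on (0.48, 0.87) = 1.00
  D ∧ (C ∨ B) = max(0, a+b−1) on (0.96, 1.00) = 0.96
  B ∧ C = max(0, a+b−1) on (0.87, 0.48) = 0.35
  D ∧ (B ∧ C) = max(0, a+b−1) on (0.96, 0.35) = 0.31
  (D ∧ (C ∨ B)) ∧ (D ∧ (B ∧ C)) = max(0, a+b−1) on (0.96, 0.31) = 0.27
  → value = 0.2700
|0.3588 − 0.2700| = 0.089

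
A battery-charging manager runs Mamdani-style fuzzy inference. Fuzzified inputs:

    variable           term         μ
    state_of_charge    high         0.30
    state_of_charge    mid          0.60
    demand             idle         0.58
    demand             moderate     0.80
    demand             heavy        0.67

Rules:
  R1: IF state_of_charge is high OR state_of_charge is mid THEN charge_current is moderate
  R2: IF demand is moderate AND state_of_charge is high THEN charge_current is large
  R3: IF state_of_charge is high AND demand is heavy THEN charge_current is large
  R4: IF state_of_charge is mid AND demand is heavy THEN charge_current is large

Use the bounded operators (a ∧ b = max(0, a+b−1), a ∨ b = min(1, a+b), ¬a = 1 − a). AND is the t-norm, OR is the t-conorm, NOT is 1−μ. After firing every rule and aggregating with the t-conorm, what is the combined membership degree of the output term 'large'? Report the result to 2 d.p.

0.37

R1: high=0.30, mid=0.60; OR[min(1, a+b)] → w = 0.90
R2: moderate=0.80, high=0.30; AND[max(0, a+b−1)] → w = 0.10
R3: high=0.30, heavy=0.67; AND[max(0, a+b−1)] → w = 0.00
R4: mid=0.60, heavy=0.67; AND[max(0, a+b−1)] → w = 0.27
Rules with consequent 'large': {R2, R3, R4} → strengths 0.10, 0.00, 0.27
Aggregate via t-conorm [min(1, a+b)]: 0.37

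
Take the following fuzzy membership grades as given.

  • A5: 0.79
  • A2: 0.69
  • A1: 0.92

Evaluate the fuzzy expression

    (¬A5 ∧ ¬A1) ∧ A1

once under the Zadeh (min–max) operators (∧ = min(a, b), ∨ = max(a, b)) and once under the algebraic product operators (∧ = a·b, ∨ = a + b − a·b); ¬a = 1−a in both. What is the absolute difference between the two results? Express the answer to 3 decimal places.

0.065

Under Zadeh (min–max):
  ¬A5 = 1 − 0.79 = 0.21
  ¬A1 = 1 − 0.92 = 0.08
  ¬A5 ∧ ¬A1 = min(a, b) on (0.21, 0.08) = 0.08
  (¬A5 ∧ ¬A1) ∧ A1 = min(a, b) on (0.08, 0.92) = 0.08
  → value = 0.0800
Under algebraic product:
  ¬A5 = 1 − 0.7900 = 0.2100
  ¬A1 = 1 − 0.9200 = 0.0800
  ¬A5 ∧ ¬A1 = a·b on (0.2100, 0.0800) = 0.0168
  (¬A5 ∧ ¬A1) ∧ A1 = a·b on (0.0168, 0.9200) = 0.0155
  → value = 0.0155
|0.0800 − 0.0155| = 0.065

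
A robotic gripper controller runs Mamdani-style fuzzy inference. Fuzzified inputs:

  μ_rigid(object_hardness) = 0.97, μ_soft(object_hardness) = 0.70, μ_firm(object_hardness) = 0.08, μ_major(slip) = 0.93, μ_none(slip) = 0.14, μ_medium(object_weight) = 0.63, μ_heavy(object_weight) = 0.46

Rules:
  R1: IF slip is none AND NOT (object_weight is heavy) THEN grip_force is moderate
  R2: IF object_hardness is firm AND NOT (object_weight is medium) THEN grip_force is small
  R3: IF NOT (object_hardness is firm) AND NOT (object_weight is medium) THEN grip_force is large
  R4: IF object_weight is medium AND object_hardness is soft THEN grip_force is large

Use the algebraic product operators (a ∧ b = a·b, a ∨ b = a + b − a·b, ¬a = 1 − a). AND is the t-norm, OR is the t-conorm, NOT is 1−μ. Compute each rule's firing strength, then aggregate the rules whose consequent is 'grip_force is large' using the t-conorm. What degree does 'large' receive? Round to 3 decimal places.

R1: none=0.14, ¬heavy=1−0.46=0.54; AND[a·b] → w = 0.0756
R2: firm=0.08, ¬medium=1−0.63=0.37; AND[a·b] → w = 0.0296
R3: ¬firm=1−0.08=0.92, ¬medium=1−0.63=0.37; AND[a·b] → w = 0.3404
R4: medium=0.63, soft=0.70; AND[a·b] → w = 0.4410
Rules with consequent 'large': {R3, R4} → strengths 0.3404, 0.4410
Aggregate via t-conorm [a + b − a·b]: 0.6313

0.631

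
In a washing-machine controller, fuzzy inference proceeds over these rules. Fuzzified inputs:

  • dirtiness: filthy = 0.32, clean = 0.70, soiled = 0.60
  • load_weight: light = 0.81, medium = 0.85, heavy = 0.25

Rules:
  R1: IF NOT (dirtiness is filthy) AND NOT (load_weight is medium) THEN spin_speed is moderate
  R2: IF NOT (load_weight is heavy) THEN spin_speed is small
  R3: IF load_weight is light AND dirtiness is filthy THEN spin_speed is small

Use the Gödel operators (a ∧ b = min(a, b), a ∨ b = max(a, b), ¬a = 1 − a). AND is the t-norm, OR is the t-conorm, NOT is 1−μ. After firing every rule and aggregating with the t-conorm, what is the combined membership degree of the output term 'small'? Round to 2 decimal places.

0.75

R1: ¬filthy=1−0.32=0.68, ¬medium=1−0.85=0.15; AND[min(a, b)] → w = 0.15
R2: ¬heavy=1−0.25=0.75 → w = 0.75
R3: light=0.81, filthy=0.32; AND[min(a, b)] → w = 0.32
Rules with consequent 'small': {R2, R3} → strengths 0.75, 0.32
Aggregate via t-conorm [max(a, b)]: 0.75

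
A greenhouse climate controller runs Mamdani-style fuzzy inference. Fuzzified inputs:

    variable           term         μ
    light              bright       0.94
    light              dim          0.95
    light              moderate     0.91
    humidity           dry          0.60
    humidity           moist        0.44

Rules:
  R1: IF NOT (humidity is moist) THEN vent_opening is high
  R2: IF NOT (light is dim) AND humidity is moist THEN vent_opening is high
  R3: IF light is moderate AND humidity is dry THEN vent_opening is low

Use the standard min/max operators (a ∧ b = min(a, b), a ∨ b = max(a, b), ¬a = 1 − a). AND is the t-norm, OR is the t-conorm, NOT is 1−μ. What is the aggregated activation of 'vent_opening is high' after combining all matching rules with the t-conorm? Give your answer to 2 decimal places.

0.56

R1: ¬moist=1−0.44=0.56 → w = 0.56
R2: ¬dim=1−0.95=0.05, moist=0.44; AND[min(a, b)] → w = 0.05
R3: moderate=0.91, dry=0.60; AND[min(a, b)] → w = 0.60
Rules with consequent 'high': {R1, R2} → strengths 0.56, 0.05
Aggregate via t-conorm [max(a, b)]: 0.56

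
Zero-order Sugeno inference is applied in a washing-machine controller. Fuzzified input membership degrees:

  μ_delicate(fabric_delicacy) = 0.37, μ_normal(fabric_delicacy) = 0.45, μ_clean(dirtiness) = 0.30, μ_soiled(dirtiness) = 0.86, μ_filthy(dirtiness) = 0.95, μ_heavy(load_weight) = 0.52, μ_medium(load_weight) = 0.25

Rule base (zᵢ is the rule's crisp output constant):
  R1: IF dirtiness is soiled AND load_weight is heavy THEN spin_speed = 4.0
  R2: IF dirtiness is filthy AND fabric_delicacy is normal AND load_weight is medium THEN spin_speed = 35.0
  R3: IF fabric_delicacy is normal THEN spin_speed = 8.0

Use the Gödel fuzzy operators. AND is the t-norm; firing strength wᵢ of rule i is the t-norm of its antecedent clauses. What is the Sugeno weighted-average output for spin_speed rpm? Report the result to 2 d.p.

11.83

R1 (z=4.0): soiled=0.86, heavy=0.52; AND[min(a, b)] → w = 0.52
R2 (z=35.0): filthy=0.95, normal=0.45, medium=0.25; AND[min(a, b)] → w = 0.25
R3 (z=8.0): normal=0.45 → w = 0.45
Weighted average = (0.52·4.0 + 0.25·35.0 + 0.45·8.0) / (0.52 + 0.25 + 0.45)
  = 14.4300 / 1.2200 = 11.83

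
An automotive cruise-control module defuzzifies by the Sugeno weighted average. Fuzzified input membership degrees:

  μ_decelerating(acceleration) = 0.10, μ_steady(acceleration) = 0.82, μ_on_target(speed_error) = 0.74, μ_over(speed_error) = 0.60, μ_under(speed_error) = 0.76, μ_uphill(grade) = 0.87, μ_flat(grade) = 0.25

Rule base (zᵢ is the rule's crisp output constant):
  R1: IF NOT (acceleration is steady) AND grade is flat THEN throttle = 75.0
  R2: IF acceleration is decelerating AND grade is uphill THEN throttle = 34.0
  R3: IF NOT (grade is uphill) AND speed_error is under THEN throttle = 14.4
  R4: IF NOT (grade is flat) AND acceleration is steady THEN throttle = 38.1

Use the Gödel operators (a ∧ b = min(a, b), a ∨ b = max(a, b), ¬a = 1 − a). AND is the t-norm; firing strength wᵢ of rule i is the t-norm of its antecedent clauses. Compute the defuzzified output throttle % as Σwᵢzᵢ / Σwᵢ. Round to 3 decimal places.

R1 (z=75.0): ¬steady=1−0.82=0.18, flat=0.25; AND[min(a, b)] → w = 0.18
R2 (z=34.0): decelerating=0.10, uphill=0.87; AND[min(a, b)] → w = 0.10
R3 (z=14.4): ¬uphill=1−0.87=0.13, under=0.76; AND[min(a, b)] → w = 0.13
R4 (z=38.1): ¬flat=1−0.25=0.75, steady=0.82; AND[min(a, b)] → w = 0.75
Weighted average = (0.18·75.0 + 0.10·34.0 + 0.13·14.4 + 0.75·38.1) / (0.18 + 0.10 + 0.13 + 0.75)
  = 47.3470 / 1.1600 = 40.816

40.816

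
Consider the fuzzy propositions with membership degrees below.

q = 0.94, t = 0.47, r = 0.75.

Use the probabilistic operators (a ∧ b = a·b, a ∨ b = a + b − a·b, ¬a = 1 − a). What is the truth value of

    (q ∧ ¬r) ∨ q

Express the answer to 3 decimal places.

0.954

¬r = 1 − 0.7500 = 0.2500
q ∧ ¬r = a·b on (0.9400, 0.2500) = 0.2350
(q ∧ ¬r) ∨ q = a + b − a·b on (0.2350, 0.9400) = 0.9541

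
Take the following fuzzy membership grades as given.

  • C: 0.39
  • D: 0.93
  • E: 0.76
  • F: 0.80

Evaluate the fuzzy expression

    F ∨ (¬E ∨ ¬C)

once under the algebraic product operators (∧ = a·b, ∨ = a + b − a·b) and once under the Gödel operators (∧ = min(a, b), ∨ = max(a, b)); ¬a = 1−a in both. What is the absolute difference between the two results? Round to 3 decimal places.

Under algebraic product:
  ¬E = 1 − 0.7600 = 0.2400
  ¬C = 1 − 0.3900 = 0.6100
  ¬E ∨ ¬C = a + b − a·b on (0.2400, 0.6100) = 0.7036
  F ∨ (¬E ∨ ¬C) = a + b − a·b on (0.8000, 0.7036) = 0.9407
  → value = 0.9407
Under Gödel:
  ¬E = 1 − 0.76 = 0.24
  ¬C = 1 − 0.39 = 0.61
  ¬E ∨ ¬C = max(a, b) on (0.24, 0.61) = 0.61
  F ∨ (¬E ∨ ¬C) = max(a, b) on (0.80, 0.61) = 0.80
  → value = 0.8000
|0.9407 − 0.8000| = 0.141

0.141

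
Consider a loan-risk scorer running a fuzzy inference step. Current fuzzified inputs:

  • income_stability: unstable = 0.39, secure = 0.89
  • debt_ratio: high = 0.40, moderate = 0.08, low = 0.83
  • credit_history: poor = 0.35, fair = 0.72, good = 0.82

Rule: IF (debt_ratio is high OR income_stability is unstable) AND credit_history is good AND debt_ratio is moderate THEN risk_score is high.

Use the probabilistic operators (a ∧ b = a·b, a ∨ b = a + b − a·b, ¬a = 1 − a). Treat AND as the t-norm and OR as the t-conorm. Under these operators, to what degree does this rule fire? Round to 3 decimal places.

firing strength: (high=0.40 OR unstable=0.39) = 0.6340; AND[a·b] with good=0.82, moderate=0.08 → w = 0.0416

0.042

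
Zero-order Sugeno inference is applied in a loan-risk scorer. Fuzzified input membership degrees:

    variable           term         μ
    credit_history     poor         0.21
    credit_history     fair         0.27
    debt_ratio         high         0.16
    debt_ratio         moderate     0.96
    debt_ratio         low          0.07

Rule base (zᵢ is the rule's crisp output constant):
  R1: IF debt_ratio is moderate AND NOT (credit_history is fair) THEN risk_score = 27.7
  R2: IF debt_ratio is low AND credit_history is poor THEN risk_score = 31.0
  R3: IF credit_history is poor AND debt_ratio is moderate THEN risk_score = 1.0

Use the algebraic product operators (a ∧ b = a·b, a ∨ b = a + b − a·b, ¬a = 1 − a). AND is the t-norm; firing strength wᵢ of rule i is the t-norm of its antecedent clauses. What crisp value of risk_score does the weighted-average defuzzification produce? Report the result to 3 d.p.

21.884

R1 (z=27.7): moderate=0.96, ¬fair=1−0.27=0.73; AND[a·b] → w = 0.7008
R2 (z=31.0): low=0.07, poor=0.21; AND[a·b] → w = 0.0147
R3 (z=1.0): poor=0.21, moderate=0.96; AND[a·b] → w = 0.2016
Weighted average = (0.7008·27.7 + 0.0147·31.0 + 0.2016·1.0) / (0.7008 + 0.0147 + 0.2016)
  = 20.0695 / 0.9171 = 21.884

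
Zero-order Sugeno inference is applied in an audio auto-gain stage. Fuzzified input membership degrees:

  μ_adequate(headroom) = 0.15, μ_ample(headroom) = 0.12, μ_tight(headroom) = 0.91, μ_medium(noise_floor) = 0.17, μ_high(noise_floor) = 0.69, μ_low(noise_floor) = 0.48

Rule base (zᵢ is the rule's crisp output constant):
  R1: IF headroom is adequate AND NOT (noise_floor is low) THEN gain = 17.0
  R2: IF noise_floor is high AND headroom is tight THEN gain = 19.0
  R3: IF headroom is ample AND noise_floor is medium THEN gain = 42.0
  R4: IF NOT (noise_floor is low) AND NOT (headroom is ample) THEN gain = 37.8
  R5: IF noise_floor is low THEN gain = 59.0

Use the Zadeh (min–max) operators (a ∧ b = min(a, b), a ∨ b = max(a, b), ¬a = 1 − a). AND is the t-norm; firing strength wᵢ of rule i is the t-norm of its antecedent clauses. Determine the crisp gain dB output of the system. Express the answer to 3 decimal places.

35.039

R1 (z=17.0): adequate=0.15, ¬low=1−0.48=0.52; AND[min(a, b)] → w = 0.15
R2 (z=19.0): high=0.69, tight=0.91; AND[min(a, b)] → w = 0.69
R3 (z=42.0): ample=0.12, medium=0.17; AND[min(a, b)] → w = 0.12
R4 (z=37.8): ¬low=1−0.48=0.52, ¬ample=1−0.12=0.88; AND[min(a, b)] → w = 0.52
R5 (z=59.0): low=0.48 → w = 0.48
Weighted average = (0.15·17.0 + 0.69·19.0 + 0.12·42.0 + 0.52·37.8 + 0.48·59.0) / (0.15 + 0.69 + 0.12 + 0.52 + 0.48)
  = 68.6760 / 1.9600 = 35.039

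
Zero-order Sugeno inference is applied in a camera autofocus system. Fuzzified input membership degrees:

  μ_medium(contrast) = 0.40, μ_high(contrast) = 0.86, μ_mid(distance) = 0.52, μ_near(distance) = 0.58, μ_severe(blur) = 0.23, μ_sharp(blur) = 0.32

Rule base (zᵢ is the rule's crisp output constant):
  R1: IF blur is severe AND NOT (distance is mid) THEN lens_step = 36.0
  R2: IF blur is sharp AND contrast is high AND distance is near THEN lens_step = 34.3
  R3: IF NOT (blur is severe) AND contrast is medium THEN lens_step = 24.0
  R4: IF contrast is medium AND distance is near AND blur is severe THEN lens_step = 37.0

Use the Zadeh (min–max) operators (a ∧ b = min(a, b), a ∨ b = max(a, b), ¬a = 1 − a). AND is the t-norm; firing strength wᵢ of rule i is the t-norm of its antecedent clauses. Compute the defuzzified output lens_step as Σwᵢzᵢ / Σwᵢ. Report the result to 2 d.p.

R1 (z=36.0): severe=0.23, ¬mid=1−0.52=0.48; AND[min(a, b)] → w = 0.23
R2 (z=34.3): sharp=0.32, high=0.86, near=0.58; AND[min(a, b)] → w = 0.32
R3 (z=24.0): ¬severe=1−0.23=0.77, medium=0.40; AND[min(a, b)] → w = 0.40
R4 (z=37.0): medium=0.40, near=0.58, severe=0.23; AND[min(a, b)] → w = 0.23
Weighted average = (0.23·36.0 + 0.32·34.3 + 0.40·24.0 + 0.23·37.0) / (0.23 + 0.32 + 0.40 + 0.23)
  = 37.3660 / 1.1800 = 31.67

31.67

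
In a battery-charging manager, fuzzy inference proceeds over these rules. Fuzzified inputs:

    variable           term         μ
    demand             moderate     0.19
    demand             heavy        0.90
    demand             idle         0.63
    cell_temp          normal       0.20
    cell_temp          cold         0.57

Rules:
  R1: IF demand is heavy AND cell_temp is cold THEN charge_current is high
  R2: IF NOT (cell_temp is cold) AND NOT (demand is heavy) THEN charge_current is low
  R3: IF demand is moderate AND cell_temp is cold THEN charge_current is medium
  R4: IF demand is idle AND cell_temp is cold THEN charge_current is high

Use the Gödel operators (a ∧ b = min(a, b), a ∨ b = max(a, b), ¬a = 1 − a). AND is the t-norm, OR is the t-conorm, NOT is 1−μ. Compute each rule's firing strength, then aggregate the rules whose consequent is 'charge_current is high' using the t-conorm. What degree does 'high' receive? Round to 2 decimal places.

0.57

R1: heavy=0.90, cold=0.57; AND[min(a, b)] → w = 0.57
R2: ¬cold=1−0.57=0.43, ¬heavy=1−0.90=0.10; AND[min(a, b)] → w = 0.10
R3: moderate=0.19, cold=0.57; AND[min(a, b)] → w = 0.19
R4: idle=0.63, cold=0.57; AND[min(a, b)] → w = 0.57
Rules with consequent 'high': {R1, R4} → strengths 0.57, 0.57
Aggregate via t-conorm [max(a, b)]: 0.57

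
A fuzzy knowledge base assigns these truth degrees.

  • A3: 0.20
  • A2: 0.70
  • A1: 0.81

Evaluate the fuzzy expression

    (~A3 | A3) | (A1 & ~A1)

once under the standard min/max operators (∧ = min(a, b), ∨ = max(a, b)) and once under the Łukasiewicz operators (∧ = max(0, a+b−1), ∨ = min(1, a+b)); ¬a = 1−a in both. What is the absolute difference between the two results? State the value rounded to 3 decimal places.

Under standard min/max:
  ~A3 = 1 − 0.20 = 0.80
  ~A3 | A3 = max(a, b) on (0.80, 0.20) = 0.80
  ~A1 = 1 − 0.81 = 0.19
  A1 & ~A1 = min(a, b) on (0.81, 0.19) = 0.19
  (~A3 | A3) | (A1 & ~A1) = max(a, b) on (0.80, 0.19) = 0.80
  → value = 0.8000
Under Łukasiewicz:
  ~A3 = 1 − 0.20 = 0.80
  ~A3 | A3 = min(1, a+b) on (0.80, 0.20) = 1.00
  ~A1 = 1 − 0.81 = 0.19
  A1 & ~A1 = max(0, a+b−1) on (0.81, 0.19) = 0.00
  (~A3 | A3) | (A1 & ~A1) = min(1, a+b) on (1.00, 0.00) = 1.00
  → value = 1.0000
|0.8000 − 1.0000| = 0.200

0.200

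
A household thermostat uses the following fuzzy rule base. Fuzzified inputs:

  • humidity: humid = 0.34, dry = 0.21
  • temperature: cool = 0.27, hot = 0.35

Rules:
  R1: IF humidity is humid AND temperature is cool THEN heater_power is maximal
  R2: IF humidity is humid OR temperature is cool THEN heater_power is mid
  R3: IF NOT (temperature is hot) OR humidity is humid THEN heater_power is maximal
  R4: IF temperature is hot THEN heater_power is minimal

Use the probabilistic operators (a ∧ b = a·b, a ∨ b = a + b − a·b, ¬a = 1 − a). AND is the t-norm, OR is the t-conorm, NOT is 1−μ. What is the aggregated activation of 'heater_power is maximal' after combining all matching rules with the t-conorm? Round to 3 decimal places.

R1: humid=0.34, cool=0.27; AND[a·b] → w = 0.0918
R2: humid=0.34, cool=0.27; OR[a + b − a·b] → w = 0.5182
R3: ¬hot=1−0.35=0.65, humid=0.34; OR[a + b − a·b] → w = 0.7690
R4: hot=0.35 → w = 0.3500
Rules with consequent 'maximal': {R1, R3} → strengths 0.0918, 0.7690
Aggregate via t-conorm [a + b − a·b]: 0.7902

0.790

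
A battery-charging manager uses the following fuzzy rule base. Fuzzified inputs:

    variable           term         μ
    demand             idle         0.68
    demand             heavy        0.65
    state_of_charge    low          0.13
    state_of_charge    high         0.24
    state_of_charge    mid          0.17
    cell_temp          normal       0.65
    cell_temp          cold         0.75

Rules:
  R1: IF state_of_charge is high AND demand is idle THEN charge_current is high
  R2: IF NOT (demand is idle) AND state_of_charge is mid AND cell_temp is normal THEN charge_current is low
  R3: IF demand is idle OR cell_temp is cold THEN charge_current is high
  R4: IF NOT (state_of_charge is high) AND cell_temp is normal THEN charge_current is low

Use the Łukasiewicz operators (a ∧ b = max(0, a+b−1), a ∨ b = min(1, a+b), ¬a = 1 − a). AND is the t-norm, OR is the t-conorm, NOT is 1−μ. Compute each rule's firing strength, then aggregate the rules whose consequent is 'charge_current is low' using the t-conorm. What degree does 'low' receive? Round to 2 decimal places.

0.41

R1: high=0.24, idle=0.68; AND[max(0, a+b−1)] → w = 0.00
R2: ¬idle=1−0.68=0.32, mid=0.17, normal=0.65; AND[max(0, a+b−1)] → w = 0.00
R3: idle=0.68, cold=0.75; OR[min(1, a+b)] → w = 1.00
R4: ¬high=1−0.24=0.76, normal=0.65; AND[max(0, a+b−1)] → w = 0.41
Rules with consequent 'low': {R2, R4} → strengths 0.00, 0.41
Aggregate via t-conorm [min(1, a+b)]: 0.41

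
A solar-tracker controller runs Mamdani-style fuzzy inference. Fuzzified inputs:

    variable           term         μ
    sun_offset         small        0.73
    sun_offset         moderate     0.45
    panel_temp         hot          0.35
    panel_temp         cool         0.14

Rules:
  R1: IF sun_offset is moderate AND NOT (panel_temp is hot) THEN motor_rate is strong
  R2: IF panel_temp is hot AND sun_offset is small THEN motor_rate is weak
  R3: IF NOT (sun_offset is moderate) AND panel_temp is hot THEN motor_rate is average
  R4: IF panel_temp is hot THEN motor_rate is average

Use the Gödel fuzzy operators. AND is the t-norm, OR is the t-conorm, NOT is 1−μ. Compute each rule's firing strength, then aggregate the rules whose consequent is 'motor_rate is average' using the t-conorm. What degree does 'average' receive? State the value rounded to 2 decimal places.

0.35

R1: moderate=0.45, ¬hot=1−0.35=0.65; AND[min(a, b)] → w = 0.45
R2: hot=0.35, small=0.73; AND[min(a, b)] → w = 0.35
R3: ¬moderate=1−0.45=0.55, hot=0.35; AND[min(a, b)] → w = 0.35
R4: hot=0.35 → w = 0.35
Rules with consequent 'average': {R3, R4} → strengths 0.35, 0.35
Aggregate via t-conorm [max(a, b)]: 0.35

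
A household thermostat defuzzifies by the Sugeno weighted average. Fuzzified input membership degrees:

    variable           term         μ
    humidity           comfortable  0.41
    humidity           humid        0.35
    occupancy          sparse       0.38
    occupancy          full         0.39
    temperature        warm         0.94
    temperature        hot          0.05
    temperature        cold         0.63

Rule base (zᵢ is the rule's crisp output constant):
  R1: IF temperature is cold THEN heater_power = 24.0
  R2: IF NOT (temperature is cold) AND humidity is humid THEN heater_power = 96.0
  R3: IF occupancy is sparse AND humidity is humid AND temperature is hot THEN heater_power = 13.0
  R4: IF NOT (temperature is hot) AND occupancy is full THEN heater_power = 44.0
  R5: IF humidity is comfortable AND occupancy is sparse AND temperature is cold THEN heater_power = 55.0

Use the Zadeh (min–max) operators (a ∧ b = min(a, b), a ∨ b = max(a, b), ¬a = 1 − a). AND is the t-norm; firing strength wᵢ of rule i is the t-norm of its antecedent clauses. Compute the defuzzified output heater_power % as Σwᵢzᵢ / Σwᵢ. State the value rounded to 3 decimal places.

48.572

R1 (z=24.0): cold=0.63 → w = 0.63
R2 (z=96.0): ¬cold=1−0.63=0.37, humid=0.35; AND[min(a, b)] → w = 0.35
R3 (z=13.0): sparse=0.38, humid=0.35, hot=0.05; AND[min(a, b)] → w = 0.05
R4 (z=44.0): ¬hot=1−0.05=0.95, full=0.39; AND[min(a, b)] → w = 0.39
R5 (z=55.0): comfortable=0.41, sparse=0.38, cold=0.63; AND[min(a, b)] → w = 0.38
Weighted average = (0.63·24.0 + 0.35·96.0 + 0.05·13.0 + 0.39·44.0 + 0.38·55.0) / (0.63 + 0.35 + 0.05 + 0.39 + 0.38)
  = 87.4300 / 1.8000 = 48.572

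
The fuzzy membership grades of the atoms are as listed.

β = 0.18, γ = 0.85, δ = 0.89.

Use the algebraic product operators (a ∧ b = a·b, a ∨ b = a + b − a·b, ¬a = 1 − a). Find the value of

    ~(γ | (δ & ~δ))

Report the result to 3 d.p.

0.135

~δ = 1 − 0.8900 = 0.1100
δ & ~δ = a·b on (0.8900, 0.1100) = 0.0979
γ | (δ & ~δ) = a + b − a·b on (0.8500, 0.0979) = 0.8647
~(γ | (δ & ~δ)) = 1 − 0.8647 = 0.1353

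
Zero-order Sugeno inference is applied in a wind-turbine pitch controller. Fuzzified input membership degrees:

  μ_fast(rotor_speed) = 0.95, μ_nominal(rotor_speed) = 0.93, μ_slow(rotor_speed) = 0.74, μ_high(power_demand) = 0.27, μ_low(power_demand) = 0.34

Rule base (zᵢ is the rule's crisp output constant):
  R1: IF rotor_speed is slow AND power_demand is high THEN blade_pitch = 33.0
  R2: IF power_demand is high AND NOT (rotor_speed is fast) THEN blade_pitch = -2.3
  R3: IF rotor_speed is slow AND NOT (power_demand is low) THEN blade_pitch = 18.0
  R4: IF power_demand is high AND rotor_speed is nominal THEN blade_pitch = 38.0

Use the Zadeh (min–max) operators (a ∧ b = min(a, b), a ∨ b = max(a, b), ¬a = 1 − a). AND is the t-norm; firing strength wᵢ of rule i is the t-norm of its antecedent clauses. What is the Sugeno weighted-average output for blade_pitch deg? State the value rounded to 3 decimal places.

R1 (z=33.0): slow=0.74, high=0.27; AND[min(a, b)] → w = 0.27
R2 (z=-2.3): high=0.27, ¬fast=1−0.95=0.05; AND[min(a, b)] → w = 0.05
R3 (z=18.0): slow=0.74, ¬low=1−0.34=0.66; AND[min(a, b)] → w = 0.66
R4 (z=38.0): high=0.27, nominal=0.93; AND[min(a, b)] → w = 0.27
Weighted average = (0.27·33.0 + 0.05·-2.3 + 0.66·18.0 + 0.27·38.0) / (0.27 + 0.05 + 0.66 + 0.27)
  = 30.9350 / 1.2500 = 24.748

24.748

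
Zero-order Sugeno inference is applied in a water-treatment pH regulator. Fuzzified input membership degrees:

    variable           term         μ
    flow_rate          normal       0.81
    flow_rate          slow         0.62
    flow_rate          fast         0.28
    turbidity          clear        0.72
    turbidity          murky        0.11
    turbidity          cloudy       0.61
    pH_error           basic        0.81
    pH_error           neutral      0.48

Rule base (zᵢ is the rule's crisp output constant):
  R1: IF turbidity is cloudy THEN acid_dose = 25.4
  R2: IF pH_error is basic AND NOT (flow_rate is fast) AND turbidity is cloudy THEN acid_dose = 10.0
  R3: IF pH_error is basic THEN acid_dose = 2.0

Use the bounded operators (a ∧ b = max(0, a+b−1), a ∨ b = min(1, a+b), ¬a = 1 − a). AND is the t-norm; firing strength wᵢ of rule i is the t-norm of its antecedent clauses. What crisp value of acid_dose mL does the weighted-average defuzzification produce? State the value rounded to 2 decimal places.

R1 (z=25.4): cloudy=0.61 → w = 0.61
R2 (z=10.0): basic=0.81, ¬fast=1−0.28=0.72, cloudy=0.61; AND[max(0, a+b−1)] → w = 0.14
R3 (z=2.0): basic=0.81 → w = 0.81
Weighted average = (0.61·25.4 + 0.14·10.0 + 0.81·2.0) / (0.61 + 0.14 + 0.81)
  = 18.5140 / 1.5600 = 11.87

11.87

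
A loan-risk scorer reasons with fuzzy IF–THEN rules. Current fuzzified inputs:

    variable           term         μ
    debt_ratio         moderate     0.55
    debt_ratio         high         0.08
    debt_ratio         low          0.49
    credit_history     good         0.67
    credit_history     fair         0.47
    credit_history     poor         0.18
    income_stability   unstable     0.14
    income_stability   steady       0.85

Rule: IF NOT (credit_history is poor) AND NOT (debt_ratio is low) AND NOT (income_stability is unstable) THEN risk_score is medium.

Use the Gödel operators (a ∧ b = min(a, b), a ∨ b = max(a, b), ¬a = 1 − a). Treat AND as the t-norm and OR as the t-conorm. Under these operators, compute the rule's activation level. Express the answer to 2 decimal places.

firing strength: ¬poor=1−0.18=0.82, ¬low=1−0.49=0.51, ¬unstable=1−0.14=0.86; AND[min(a, b)] → w = 0.51

0.51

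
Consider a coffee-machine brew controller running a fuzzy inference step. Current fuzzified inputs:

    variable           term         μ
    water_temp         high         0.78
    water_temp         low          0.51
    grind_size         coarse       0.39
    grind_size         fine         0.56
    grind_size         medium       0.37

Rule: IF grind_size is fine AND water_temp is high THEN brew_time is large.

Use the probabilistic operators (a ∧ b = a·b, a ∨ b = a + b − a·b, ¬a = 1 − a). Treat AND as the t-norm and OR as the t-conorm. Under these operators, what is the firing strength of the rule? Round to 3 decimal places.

0.437

firing strength: fine=0.56, high=0.78; AND[a·b] → w = 0.4368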